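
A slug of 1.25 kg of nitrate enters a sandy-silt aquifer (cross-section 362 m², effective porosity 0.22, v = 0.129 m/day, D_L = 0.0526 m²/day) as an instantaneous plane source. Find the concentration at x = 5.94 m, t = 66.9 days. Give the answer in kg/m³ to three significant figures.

0.00141 kg/m³

For an instantaneous plane source, C(x,t) = M/(n_e·A·√(4πDt)) · exp(−(x−vt)²/(4Dt)), with n_e·A the pore (flow) area.
Plume center vt = 0.129 × 66.9 = 8.6301 m, so the well at 5.94 m is 2.6901 m upgradient of the peak.
√(4πDt) = 6.650 m, giving peak height M/(n_e·A·√(4πDt)) = 1.25/(0.22 × 362 × 6.650) = 0.002360 kg/m³.
(x−vt)²/(4Dt) = (-2.6901)²/(4 × 0.0526 × 66.9) = 0.5141; exp(−0.5141) = 0.5980.
C = 0.002360 × 0.5980 = 0.00141 kg/m³.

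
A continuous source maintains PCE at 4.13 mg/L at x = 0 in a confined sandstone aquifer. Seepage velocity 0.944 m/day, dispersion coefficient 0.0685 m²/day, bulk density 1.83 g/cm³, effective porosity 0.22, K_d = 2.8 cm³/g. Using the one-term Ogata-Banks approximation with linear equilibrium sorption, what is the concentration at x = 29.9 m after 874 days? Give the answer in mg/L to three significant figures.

Retardation factor R = 1 + ρ_b·K_d/n = 1 + 1.83 × 2.8/0.22 = 24.29.
Sorption retards both mechanisms: v_R = v/R = 0.03886 m/day, D_R = D/R = 0.002820 m²/day.
v_R·t = 0.03886 × 874 = 33.96364 m; 2√(D_R t) = 3.140 m; argument = (29.9 − 33.96364)/3.140 = -1.294.
C = C₀ × ½·erfc(-1.294) = 4.13 × 0.9664 = 3.99 mg/L.

3.99 mg/L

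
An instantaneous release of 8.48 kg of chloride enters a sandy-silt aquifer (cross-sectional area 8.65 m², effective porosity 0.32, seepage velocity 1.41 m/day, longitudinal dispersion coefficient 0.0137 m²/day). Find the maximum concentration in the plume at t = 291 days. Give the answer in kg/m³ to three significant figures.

0.433 kg/m³

The peak of an instantaneous 1D plume sits at x = vt; there the Gaussian factor is 1 and C_max = M/(n_e·A·√(4πDt)), where n_e·A is the pore area the mass is dissolved in.
√(4πDt) = √(4π × 0.0137 × 291) = 7.078 m, so C_max = 8.48/(0.32 × 8.65 × 7.078) = 0.433 kg/m³.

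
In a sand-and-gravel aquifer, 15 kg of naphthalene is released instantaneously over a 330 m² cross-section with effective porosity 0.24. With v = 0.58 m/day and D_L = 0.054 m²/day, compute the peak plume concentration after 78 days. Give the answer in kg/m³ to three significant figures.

0.0260 kg/m³

The peak of an instantaneous 1D plume sits at x = vt; there the Gaussian factor is 1 and C_max = M/(n_e·A·√(4πDt)), where n_e·A is the pore area the mass is dissolved in.
√(4πDt) = √(4π × 0.054 × 78) = 7.275 m, so C_max = 15/(0.24 × 330 × 7.275) = 0.0260 kg/m³.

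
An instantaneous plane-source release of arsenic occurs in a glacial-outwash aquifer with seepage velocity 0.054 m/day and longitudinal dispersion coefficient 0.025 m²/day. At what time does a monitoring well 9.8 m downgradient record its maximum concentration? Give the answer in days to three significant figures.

173 days

For the 1D instantaneous-source solution, setting ∂C/∂t = 0 at fixed x gives v²t² + 2Dt − x² = 0, so t = (√(D² + v²x²) − D)/v².
√(D² + v²x²) = √(0.025² + 0.054² × 9.8²) = 0.5298; v² = 0.002916.
t = (0.5298 − 0.025)/0.002916 = 173 days (vs. the pure-advection estimate x/v = 181 d).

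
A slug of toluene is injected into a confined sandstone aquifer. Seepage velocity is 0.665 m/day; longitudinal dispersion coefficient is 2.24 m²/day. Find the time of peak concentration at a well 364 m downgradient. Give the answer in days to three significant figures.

For the 1D instantaneous-source solution, setting ∂C/∂t = 0 at fixed x gives v²t² + 2Dt − x² = 0, so t = (√(D² + v²x²) − D)/v².
√(D² + v²x²) = √(2.24² + 0.665² × 364²) = 242.1; v² = 0.442225.
t = (242.1 − 2.24)/0.442225 = 542 days (vs. the pure-advection estimate x/v = 547 d).

542 days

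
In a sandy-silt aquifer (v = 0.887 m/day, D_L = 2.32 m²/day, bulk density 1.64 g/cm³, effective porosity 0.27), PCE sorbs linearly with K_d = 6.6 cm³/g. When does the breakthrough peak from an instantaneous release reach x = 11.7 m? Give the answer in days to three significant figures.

Retardation factor R = 1 + ρ_b·K_d/n = 1 + 1.64 × 6.6/0.27 = 41.09.
Sorption retards both mechanisms: v_R = v/R = 0.02159 m/day, D_R = D/R = 0.05646 m²/day.
Peak time from v_R²t² + 2D_R t − x² = 0: t = (√(D_R² + v_R²x²) − D_R)/v_R².
√(D_R² + v_R²x²) = √(0.05646² + 0.02159² × 11.7²) = 0.2588; v_R² = 0.0004661.
t = (0.2588 − 0.05646)/0.0004661 = 434 days.

434 days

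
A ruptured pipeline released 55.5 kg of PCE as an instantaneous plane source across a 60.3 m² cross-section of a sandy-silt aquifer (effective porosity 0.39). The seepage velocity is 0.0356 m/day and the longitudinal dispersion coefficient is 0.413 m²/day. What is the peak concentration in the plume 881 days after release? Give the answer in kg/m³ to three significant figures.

The peak of an instantaneous 1D plume sits at x = vt; there the Gaussian factor is 1 and C_max = M/(n_e·A·√(4πDt)), where n_e·A is the pore area the mass is dissolved in.
√(4πDt) = √(4π × 0.413 × 881) = 67.62 m, so C_max = 55.5/(0.39 × 60.3 × 67.62) = 0.0349 kg/m³.

0.0349 kg/m³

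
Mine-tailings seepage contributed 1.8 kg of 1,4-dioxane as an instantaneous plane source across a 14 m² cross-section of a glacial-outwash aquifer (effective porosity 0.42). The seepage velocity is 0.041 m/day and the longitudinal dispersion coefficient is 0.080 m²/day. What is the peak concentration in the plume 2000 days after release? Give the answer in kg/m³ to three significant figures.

0.00683 kg/m³

The peak of an instantaneous 1D plume sits at x = vt; there the Gaussian factor is 1 and C_max = M/(n_e·A·√(4πDt)), where n_e·A is the pore area the mass is dissolved in.
√(4πDt) = √(4π × 0.080 × 2000) = 44.84 m, so C_max = 1.8/(0.42 × 14 × 44.84) = 0.00683 kg/m³.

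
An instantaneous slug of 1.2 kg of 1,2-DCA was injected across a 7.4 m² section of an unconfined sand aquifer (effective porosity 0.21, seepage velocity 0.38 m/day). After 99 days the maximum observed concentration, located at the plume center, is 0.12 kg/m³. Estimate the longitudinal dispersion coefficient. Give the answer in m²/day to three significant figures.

At the plume center C_max = M/(n_e·A·√(4πDt)), so D = M²/(4πt·(n_e·A·C_max)²).
n_e·A·C_max = 0.21 × 7.4 × 0.12 = 0.1865 kg/m.
D = 1.2²/(4π × 99 × 0.1865²) = 0.0333 m²/day.

0.0333 m²/day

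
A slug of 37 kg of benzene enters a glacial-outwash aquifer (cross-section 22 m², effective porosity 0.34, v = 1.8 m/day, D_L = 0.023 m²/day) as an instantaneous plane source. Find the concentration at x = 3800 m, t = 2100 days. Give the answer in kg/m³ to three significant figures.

For an instantaneous plane source, C(x,t) = M/(n_e·A·√(4πDt)) · exp(−(x−vt)²/(4Dt)), with n_e·A the pore (flow) area.
Plume center vt = 1.8 × 2100 = 3780 m, so the well at 3800 m is 20 m downgradient of the peak.
√(4πDt) = 24.64 m, giving peak height M/(n_e·A·√(4πDt)) = 37/(0.34 × 22 × 24.64) = 0.2008 kg/m³.
(x−vt)²/(4Dt) = (20)²/(4 × 0.023 × 2100) = 2.070; exp(−2.070) = 0.1262.
C = 0.2008 × 0.1262 = 0.0253 kg/m³.

0.0253 kg/m³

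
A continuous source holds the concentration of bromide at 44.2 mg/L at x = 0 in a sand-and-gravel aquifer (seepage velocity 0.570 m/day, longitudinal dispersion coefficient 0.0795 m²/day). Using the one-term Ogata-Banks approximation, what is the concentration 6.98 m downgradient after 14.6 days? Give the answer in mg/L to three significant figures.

35.8 mg/L

For a continuous step input, C/C₀ ≈ ½·erfc((x−vt)/(2√(Dt))).
vt = 0.570 × 14.6 = 8.322 m and 2√(Dt) = 2√(0.0795 × 14.6) = 2.155 m.
Argument (x−vt)/(2√(Dt)) = (6.98 − 8.322)/2.155 = -0.6227; ½·erfc(-0.6227) = 0.8107.
C = 44.2 × 0.8107 = 35.8 mg/L.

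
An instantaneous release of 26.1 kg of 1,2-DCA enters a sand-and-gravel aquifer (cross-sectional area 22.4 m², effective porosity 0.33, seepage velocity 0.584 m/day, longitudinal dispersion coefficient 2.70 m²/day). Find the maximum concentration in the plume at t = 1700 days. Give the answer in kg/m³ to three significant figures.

The peak of an instantaneous 1D plume sits at x = vt; there the Gaussian factor is 1 and C_max = M/(n_e·A·√(4πDt)), where n_e·A is the pore area the mass is dissolved in.
√(4πDt) = √(4π × 2.70 × 1700) = 240.2 m, so C_max = 26.1/(0.33 × 22.4 × 240.2) = 0.0147 kg/m³.

0.0147 kg/m³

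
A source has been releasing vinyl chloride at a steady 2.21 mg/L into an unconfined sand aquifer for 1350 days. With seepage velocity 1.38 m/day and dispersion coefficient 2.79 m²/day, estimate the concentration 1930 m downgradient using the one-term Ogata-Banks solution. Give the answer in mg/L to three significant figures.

0.486 mg/L

For a continuous step input, C/C₀ ≈ ½·erfc((x−vt)/(2√(Dt))).
vt = 1.38 × 1350 = 1863 m and 2√(Dt) = 2√(2.79 × 1350) = 122.7 m.
Argument (x−vt)/(2√(Dt)) = (1930 − 1863)/122.7 = 0.5460; ½·erfc(0.5460) = 0.2200.
C = 2.21 × 0.2200 = 0.486 mg/L.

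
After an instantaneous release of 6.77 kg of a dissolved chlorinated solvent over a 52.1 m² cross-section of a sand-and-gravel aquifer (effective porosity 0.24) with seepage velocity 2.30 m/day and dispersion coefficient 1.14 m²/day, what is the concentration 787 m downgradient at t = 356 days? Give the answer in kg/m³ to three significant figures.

0.00407 kg/m³

For an instantaneous plane source, C(x,t) = M/(n_e·A·√(4πDt)) · exp(−(x−vt)²/(4Dt)), with n_e·A the pore (flow) area.
Plume center vt = 2.30 × 356 = 818.8 m, so the well at 787 m is 31.8 m upgradient of the peak.
√(4πDt) = 71.41 m, giving peak height M/(n_e·A·√(4πDt)) = 6.77/(0.24 × 52.1 × 71.41) = 0.007582 kg/m³.
(x−vt)²/(4Dt) = (-31.8)²/(4 × 1.14 × 356) = 0.6229; exp(−0.6229) = 0.5364.
C = 0.007582 × 0.5364 = 0.00407 kg/m³.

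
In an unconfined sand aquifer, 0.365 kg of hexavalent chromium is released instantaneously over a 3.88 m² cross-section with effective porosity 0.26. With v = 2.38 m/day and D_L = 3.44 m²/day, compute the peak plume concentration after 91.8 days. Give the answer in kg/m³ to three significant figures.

The peak of an instantaneous 1D plume sits at x = vt; there the Gaussian factor is 1 and C_max = M/(n_e·A·√(4πDt)), where n_e·A is the pore area the mass is dissolved in.
√(4πDt) = √(4π × 3.44 × 91.8) = 62.99 m, so C_max = 0.365/(0.26 × 3.88 × 62.99) = 0.00574 kg/m³.

0.00574 kg/m³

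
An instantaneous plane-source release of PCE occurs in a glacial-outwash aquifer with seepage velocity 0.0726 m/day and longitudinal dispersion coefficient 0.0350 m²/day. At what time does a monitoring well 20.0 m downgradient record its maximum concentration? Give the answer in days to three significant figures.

For the 1D instantaneous-source solution, setting ∂C/∂t = 0 at fixed x gives v²t² + 2Dt − x² = 0, so t = (√(D² + v²x²) − D)/v².
√(D² + v²x²) = √(0.0350² + 0.0726² × 20.0²) = 1.452; v² = 0.00527076.
t = (1.452 − 0.0350)/0.00527076 = 269 days (vs. the pure-advection estimate x/v = 275 d).

269 days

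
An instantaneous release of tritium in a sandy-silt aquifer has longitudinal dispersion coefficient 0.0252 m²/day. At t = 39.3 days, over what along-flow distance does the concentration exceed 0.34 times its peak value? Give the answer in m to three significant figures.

The plume is Gaussian with σ = √(2Dt) = √(2 × 0.0252 × 39.3) = 1.407 m.
C/C_peak = exp(−Δx²/(2σ²)) = 0.34 ⇒ Δx = σ·√(−2 ln 0.34) = 1.407 × 1.469 = 2.067 m.
Width = 2Δx = 4.13 m.

4.13 m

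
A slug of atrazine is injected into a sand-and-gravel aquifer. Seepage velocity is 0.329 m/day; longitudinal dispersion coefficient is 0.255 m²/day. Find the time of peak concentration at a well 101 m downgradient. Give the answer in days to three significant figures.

305 days

For the 1D instantaneous-source solution, setting ∂C/∂t = 0 at fixed x gives v²t² + 2Dt − x² = 0, so t = (√(D² + v²x²) − D)/v².
√(D² + v²x²) = √(0.255² + 0.329² × 101²) = 33.23; v² = 0.108241.
t = (33.23 − 0.255)/0.108241 = 305 days (vs. the pure-advection estimate x/v = 307 d).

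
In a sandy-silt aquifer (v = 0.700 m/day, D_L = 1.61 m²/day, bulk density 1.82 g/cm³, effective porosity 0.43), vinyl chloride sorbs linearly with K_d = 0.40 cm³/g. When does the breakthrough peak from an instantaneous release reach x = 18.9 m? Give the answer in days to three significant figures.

Retardation factor R = 1 + ρ_b·K_d/n = 1 + 1.82 × 0.40/0.43 = 2.693.
Sorption retards both mechanisms: v_R = v/R = 0.2599 m/day, D_R = D/R = 0.5978 m²/day.
Peak time from v_R²t² + 2D_R t − x² = 0: t = (√(D_R² + v_R²x²) − D_R)/v_R².
√(D_R² + v_R²x²) = √(0.5978² + 0.2599² × 18.9²) = 4.948; v_R² = 0.06755.
t = (4.948 − 0.5978)/0.06755 = 64.4 days.

64.4 days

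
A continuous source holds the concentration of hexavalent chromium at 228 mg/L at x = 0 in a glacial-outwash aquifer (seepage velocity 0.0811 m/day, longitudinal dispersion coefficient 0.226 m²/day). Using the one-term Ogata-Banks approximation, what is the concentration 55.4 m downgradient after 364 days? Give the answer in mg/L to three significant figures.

4.97 mg/L

For a continuous step input, C/C₀ ≈ ½·erfc((x−vt)/(2√(Dt))).
vt = 0.0811 × 364 = 29.5204 m and 2√(Dt) = 2√(0.226 × 364) = 18.14 m.
Argument (x−vt)/(2√(Dt)) = (55.4 − 29.5204)/18.14 = 1.427; ½·erfc(1.427) = 0.02179.
C = 228 × 0.02179 = 4.97 mg/L.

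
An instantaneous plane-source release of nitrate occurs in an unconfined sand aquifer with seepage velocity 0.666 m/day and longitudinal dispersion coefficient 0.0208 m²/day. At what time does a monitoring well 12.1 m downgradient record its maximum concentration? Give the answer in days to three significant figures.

18.1 days

For the 1D instantaneous-source solution, setting ∂C/∂t = 0 at fixed x gives v²t² + 2Dt − x² = 0, so t = (√(D² + v²x²) − D)/v².
√(D² + v²x²) = √(0.0208² + 0.666² × 12.1²) = 8.059; v² = 0.443556.
t = (8.059 − 0.0208)/0.443556 = 18.1 days (vs. the pure-advection estimate x/v = 18.2 d).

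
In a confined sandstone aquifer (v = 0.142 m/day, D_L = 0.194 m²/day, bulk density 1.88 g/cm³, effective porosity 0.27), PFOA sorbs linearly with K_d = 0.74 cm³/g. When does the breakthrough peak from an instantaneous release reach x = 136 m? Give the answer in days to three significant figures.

Retardation factor R = 1 + ρ_b·K_d/n = 1 + 1.88 × 0.74/0.27 = 6.153.
Sorption retards both mechanisms: v_R = v/R = 0.02308 m/day, D_R = D/R = 0.03153 m²/day.
Peak time from v_R²t² + 2D_R t − x² = 0: t = (√(D_R² + v_R²x²) − D_R)/v_R².
√(D_R² + v_R²x²) = √(0.03153² + 0.02308² × 136²) = 3.139; v_R² = 0.0005327.
t = (3.139 − 0.03153)/0.0005327 = 5830 days.

5830 days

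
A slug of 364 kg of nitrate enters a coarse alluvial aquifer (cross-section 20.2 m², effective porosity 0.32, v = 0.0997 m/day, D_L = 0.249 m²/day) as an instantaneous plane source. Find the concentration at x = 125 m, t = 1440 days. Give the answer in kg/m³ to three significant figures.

0.660 kg/m³

For an instantaneous plane source, C(x,t) = M/(n_e·A·√(4πDt)) · exp(−(x−vt)²/(4Dt)), with n_e·A the pore (flow) area.
Plume center vt = 0.0997 × 1440 = 143.568 m, so the well at 125 m is 18.568 m upgradient of the peak.
√(4πDt) = 67.13 m, giving peak height M/(n_e·A·√(4πDt)) = 364/(0.32 × 20.2 × 67.13) = 0.8388 kg/m³.
(x−vt)²/(4Dt) = (-18.568)²/(4 × 0.249 × 1440) = 0.2404; exp(−0.2404) = 0.7863.
C = 0.8388 × 0.7863 = 0.660 kg/m³.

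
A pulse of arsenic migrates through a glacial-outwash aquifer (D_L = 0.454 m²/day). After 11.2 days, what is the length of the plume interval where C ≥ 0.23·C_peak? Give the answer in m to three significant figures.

The plume is Gaussian with σ = √(2Dt) = √(2 × 0.454 × 11.2) = 3.189 m.
C/C_peak = exp(−Δx²/(2σ²)) = 0.23 ⇒ Δx = σ·√(−2 ln 0.23) = 3.189 × 1.714 = 5.466 m.
Width = 2Δx = 10.9 m.

10.9 m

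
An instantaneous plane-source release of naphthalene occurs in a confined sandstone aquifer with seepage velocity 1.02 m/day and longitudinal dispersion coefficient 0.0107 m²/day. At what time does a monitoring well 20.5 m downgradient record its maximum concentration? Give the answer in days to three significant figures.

For the 1D instantaneous-source solution, setting ∂C/∂t = 0 at fixed x gives v²t² + 2Dt − x² = 0, so t = (√(D² + v²x²) − D)/v².
√(D² + v²x²) = √(0.0107² + 1.02² × 20.5²) = 20.91; v² = 1.0404.
t = (20.91 − 0.0107)/1.0404 = 20.1 days (vs. the pure-advection estimate x/v = 20.1 d).

20.1 days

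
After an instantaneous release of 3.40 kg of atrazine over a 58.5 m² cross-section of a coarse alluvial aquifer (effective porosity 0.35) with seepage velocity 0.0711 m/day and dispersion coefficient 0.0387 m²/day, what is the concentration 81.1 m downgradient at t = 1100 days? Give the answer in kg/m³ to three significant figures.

0.00684 kg/m³

For an instantaneous plane source, C(x,t) = M/(n_e·A·√(4πDt)) · exp(−(x−vt)²/(4Dt)), with n_e·A the pore (flow) area.
Plume center vt = 0.0711 × 1100 = 78.21 m, so the well at 81.1 m is 2.89 m downgradient of the peak.
√(4πDt) = 23.13 m, giving peak height M/(n_e·A·√(4πDt)) = 3.40/(0.35 × 58.5 × 23.13) = 0.007179 kg/m³.
(x−vt)²/(4Dt) = (2.89)²/(4 × 0.0387 × 1100) = 0.04905; exp(−0.04905) = 0.9521.
C = 0.007179 × 0.9521 = 0.00684 kg/m³.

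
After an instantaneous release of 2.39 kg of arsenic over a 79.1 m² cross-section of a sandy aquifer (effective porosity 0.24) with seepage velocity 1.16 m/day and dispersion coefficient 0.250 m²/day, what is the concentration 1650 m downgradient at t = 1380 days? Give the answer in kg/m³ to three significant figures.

0.000331 kg/m³

For an instantaneous plane source, C(x,t) = M/(n_e·A·√(4πDt)) · exp(−(x−vt)²/(4Dt)), with n_e·A the pore (flow) area.
Plume center vt = 1.16 × 1380 = 1600.8 m, so the well at 1650 m is 49.2 m downgradient of the peak.
√(4πDt) = 65.84 m, giving peak height M/(n_e·A·√(4πDt)) = 2.39/(0.24 × 79.1 × 65.84) = 0.001912 kg/m³.
(x−vt)²/(4Dt) = (49.2)²/(4 × 0.250 × 1380) = 1.754; exp(−1.754) = 0.1731.
C = 0.001912 × 0.1731 = 0.000331 kg/m³.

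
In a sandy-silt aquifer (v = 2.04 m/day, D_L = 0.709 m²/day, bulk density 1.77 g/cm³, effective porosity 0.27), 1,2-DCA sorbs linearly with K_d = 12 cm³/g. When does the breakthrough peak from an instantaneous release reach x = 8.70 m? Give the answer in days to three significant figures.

Retardation factor R = 1 + ρ_b·K_d/n = 1 + 1.77 × 12/0.27 = 79.67.
Sorption retards both mechanisms: v_R = v/R = 0.02561 m/day, D_R = D/R = 0.008899 m²/day.
Peak time from v_R²t² + 2D_R t − x² = 0: t = (√(D_R² + v_R²x²) − D_R)/v_R².
√(D_R² + v_R²x²) = √(0.008899² + 0.02561² × 8.70²) = 0.2230; v_R² = 0.0006559.
t = (0.2230 − 0.008899)/0.0006559 = 326 days.

326 days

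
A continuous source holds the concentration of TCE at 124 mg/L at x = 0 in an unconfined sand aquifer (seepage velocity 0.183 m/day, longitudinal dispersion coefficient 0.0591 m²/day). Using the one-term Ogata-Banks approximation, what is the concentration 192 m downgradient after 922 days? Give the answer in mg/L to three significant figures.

1.60 mg/L

For a continuous step input, C/C₀ ≈ ½·erfc((x−vt)/(2√(Dt))).
vt = 0.183 × 922 = 168.726 m and 2√(Dt) = 2√(0.0591 × 922) = 14.76 m.
Argument (x−vt)/(2√(Dt)) = (192 − 168.726)/14.76 = 1.577; ½·erfc(1.577) = 0.01287.
C = 124 × 0.01287 = 1.60 mg/L.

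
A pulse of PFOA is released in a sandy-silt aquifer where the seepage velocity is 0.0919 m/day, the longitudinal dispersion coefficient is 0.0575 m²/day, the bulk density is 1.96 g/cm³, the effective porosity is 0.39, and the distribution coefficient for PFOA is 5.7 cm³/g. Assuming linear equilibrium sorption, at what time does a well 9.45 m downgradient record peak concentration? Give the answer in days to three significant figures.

2850 days

Retardation factor R = 1 + ρ_b·K_d/n = 1 + 1.96 × 5.7/0.39 = 29.65.
Sorption retards both mechanisms: v_R = v/R = 0.003099 m/day, D_R = D/R = 0.001939 m²/day.
Peak time from v_R²t² + 2D_R t − x² = 0: t = (√(D_R² + v_R²x²) − D_R)/v_R².
√(D_R² + v_R²x²) = √(0.001939² + 0.003099² × 9.45²) = 0.02935; v_R² = 9.604e-06.
t = (0.02935 − 0.001939)/9.604e-06 = 2850 days.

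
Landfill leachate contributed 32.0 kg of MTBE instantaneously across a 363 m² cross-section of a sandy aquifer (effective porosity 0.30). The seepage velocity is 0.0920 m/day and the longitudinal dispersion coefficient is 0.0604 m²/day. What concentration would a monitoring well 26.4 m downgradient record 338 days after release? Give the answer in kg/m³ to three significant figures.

0.0140 kg/m³

For an instantaneous plane source, C(x,t) = M/(n_e·A·√(4πDt)) · exp(−(x−vt)²/(4Dt)), with n_e·A the pore (flow) area.
Plume center vt = 0.0920 × 338 = 31.096 m, so the well at 26.4 m is 4.696 m upgradient of the peak.
√(4πDt) = 16.02 m, giving peak height M/(n_e·A·√(4πDt)) = 32.0/(0.30 × 363 × 16.02) = 0.01834 kg/m³.
(x−vt)²/(4Dt) = (-4.696)²/(4 × 0.0604 × 338) = 0.2700; exp(−0.2700) = 0.7634.
C = 0.01834 × 0.7634 = 0.0140 kg/m³.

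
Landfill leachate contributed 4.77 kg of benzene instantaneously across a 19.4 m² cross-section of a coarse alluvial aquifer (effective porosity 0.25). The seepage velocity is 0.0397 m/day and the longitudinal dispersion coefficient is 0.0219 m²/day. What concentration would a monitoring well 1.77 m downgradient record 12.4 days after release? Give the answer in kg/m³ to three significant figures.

0.118 kg/m³

For an instantaneous plane source, C(x,t) = M/(n_e·A·√(4πDt)) · exp(−(x−vt)²/(4Dt)), with n_e·A the pore (flow) area.
Plume center vt = 0.0397 × 12.4 = 0.49228 m, so the well at 1.77 m is 1.27772 m downgradient of the peak.
√(4πDt) = 1.847 m, giving peak height M/(n_e·A·√(4πDt)) = 4.77/(0.25 × 19.4 × 1.847) = 0.5325 kg/m³.
(x−vt)²/(4Dt) = (1.27772)²/(4 × 0.0219 × 12.4) = 1.503; exp(−1.503) = 0.2225.
C = 0.5325 × 0.2225 = 0.118 kg/m³.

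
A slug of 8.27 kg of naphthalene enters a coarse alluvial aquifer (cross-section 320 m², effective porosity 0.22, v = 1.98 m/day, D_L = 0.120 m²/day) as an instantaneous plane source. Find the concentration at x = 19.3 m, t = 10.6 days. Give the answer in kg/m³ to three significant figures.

For an instantaneous plane source, C(x,t) = M/(n_e·A·√(4πDt)) · exp(−(x−vt)²/(4Dt)), with n_e·A the pore (flow) area.
Plume center vt = 1.98 × 10.6 = 20.988 m, so the well at 19.3 m is 1.688 m upgradient of the peak.
√(4πDt) = 3.998 m, giving peak height M/(n_e·A·√(4πDt)) = 8.27/(0.22 × 320 × 3.998) = 0.02938 kg/m³.
(x−vt)²/(4Dt) = (-1.688)²/(4 × 0.120 × 10.6) = 0.5600; exp(−0.5600) = 0.5712.
C = 0.02938 × 0.5712 = 0.0168 kg/m³.

0.0168 kg/m³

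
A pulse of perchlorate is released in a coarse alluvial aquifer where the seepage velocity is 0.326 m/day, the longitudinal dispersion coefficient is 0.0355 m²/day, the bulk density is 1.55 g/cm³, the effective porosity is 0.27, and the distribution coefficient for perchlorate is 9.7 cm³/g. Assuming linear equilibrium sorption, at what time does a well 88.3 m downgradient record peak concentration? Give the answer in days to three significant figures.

Retardation factor R = 1 + ρ_b·K_d/n = 1 + 1.55 × 9.7/0.27 = 56.69.
Sorption retards both mechanisms: v_R = v/R = 0.005751 m/day, D_R = D/R = 0.0006262 m²/day.
Peak time from v_R²t² + 2D_R t − x² = 0: t = (√(D_R² + v_R²x²) − D_R)/v_R².
√(D_R² + v_R²x²) = √(0.0006262² + 0.005751² × 88.3²) = 0.5078; v_R² = 3.307e-05.
t = (0.5078 − 0.0006262)/3.307e-05 = 15300 days.

15300 days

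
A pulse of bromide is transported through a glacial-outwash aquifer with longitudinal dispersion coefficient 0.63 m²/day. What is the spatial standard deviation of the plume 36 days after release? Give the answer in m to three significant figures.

Dispersive spreading gives a Gaussian with σ² = 2Dt; advection only shifts the center.
σ = √(2 × 0.63 × 36) = 6.73 m.

6.73 m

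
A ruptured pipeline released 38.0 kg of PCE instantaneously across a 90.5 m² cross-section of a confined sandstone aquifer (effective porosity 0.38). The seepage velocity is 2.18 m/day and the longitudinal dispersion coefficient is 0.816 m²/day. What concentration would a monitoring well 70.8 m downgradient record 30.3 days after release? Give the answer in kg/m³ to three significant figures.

0.0499 kg/m³

For an instantaneous plane source, C(x,t) = M/(n_e·A·√(4πDt)) · exp(−(x−vt)²/(4Dt)), with n_e·A the pore (flow) area.
Plume center vt = 2.18 × 30.3 = 66.054 m, so the well at 70.8 m is 4.746 m downgradient of the peak.
√(4πDt) = 17.63 m, giving peak height M/(n_e·A·√(4πDt)) = 38.0/(0.38 × 90.5 × 17.63) = 0.06268 kg/m³.
(x−vt)²/(4Dt) = (4.746)²/(4 × 0.816 × 30.3) = 0.2278; exp(−0.2278) = 0.7963.
C = 0.06268 × 0.7963 = 0.0499 kg/m³.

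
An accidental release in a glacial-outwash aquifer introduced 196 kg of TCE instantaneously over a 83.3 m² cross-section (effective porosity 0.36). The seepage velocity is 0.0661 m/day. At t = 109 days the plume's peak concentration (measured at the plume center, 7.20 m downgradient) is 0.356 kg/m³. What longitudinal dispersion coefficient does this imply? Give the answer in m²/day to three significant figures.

0.246 m²/day

At the plume center C_max = M/(n_e·A·√(4πDt)), so D = M²/(4πt·(n_e·A·C_max)²).
n_e·A·C_max = 0.36 × 83.3 × 0.356 = 10.68 kg/m.
D = 196²/(4π × 109 × 10.68²) = 0.246 m²/day.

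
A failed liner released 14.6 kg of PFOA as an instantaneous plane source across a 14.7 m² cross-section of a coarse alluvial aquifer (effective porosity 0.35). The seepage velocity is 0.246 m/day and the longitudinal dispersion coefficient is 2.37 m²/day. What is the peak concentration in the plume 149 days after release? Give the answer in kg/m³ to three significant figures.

The peak of an instantaneous 1D plume sits at x = vt; there the Gaussian factor is 1 and C_max = M/(n_e·A·√(4πDt)), where n_e·A is the pore area the mass is dissolved in.
√(4πDt) = √(4π × 2.37 × 149) = 66.62 m, so C_max = 14.6/(0.35 × 14.7 × 66.62) = 0.0426 kg/m³.

0.0426 kg/m³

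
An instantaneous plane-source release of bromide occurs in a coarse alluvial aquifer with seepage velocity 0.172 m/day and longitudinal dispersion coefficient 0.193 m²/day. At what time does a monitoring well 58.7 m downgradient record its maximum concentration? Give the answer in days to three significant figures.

335 days

For the 1D instantaneous-source solution, setting ∂C/∂t = 0 at fixed x gives v²t² + 2Dt − x² = 0, so t = (√(D² + v²x²) − D)/v².
√(D² + v²x²) = √(0.193² + 0.172² × 58.7²) = 10.10; v² = 0.029584.
t = (10.10 − 0.193)/0.029584 = 335 days (vs. the pure-advection estimate x/v = 341 d).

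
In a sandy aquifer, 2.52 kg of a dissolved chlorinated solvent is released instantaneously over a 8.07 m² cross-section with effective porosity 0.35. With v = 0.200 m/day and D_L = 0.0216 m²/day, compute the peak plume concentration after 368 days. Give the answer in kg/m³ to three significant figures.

0.0893 kg/m³

The peak of an instantaneous 1D plume sits at x = vt; there the Gaussian factor is 1 and C_max = M/(n_e·A·√(4πDt)), where n_e·A is the pore area the mass is dissolved in.
√(4πDt) = √(4π × 0.0216 × 368) = 9.994 m, so C_max = 2.52/(0.35 × 8.07 × 9.994) = 0.0893 kg/m³.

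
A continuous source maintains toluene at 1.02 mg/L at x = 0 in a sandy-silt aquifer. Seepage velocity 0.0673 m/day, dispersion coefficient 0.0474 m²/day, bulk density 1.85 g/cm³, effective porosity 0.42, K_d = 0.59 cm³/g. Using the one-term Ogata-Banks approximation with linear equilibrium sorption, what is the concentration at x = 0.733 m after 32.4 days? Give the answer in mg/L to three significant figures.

Retardation factor R = 1 + ρ_b·K_d/n = 1 + 1.85 × 0.59/0.42 = 3.599.
Sorption retards both mechanisms: v_R = v/R = 0.01870 m/day, D_R = D/R = 0.01317 m²/day.
v_R·t = 0.01870 × 32.4 = 0.60588 m; 2√(D_R t) = 1.306 m; argument = (0.733 − 0.60588)/1.306 = 0.09734.
C = C₀ × ½·erfc(0.09734) = 1.02 × 0.4453 = 0.454 mg/L.

0.454 mg/L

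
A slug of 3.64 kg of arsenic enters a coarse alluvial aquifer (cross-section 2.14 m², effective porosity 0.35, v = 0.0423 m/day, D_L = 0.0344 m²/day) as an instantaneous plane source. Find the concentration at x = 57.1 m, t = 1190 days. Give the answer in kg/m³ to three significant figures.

For an instantaneous plane source, C(x,t) = M/(n_e·A·√(4πDt)) · exp(−(x−vt)²/(4Dt)), with n_e·A the pore (flow) area.
Plume center vt = 0.0423 × 1190 = 50.337 m, so the well at 57.1 m is 6.763 m downgradient of the peak.
√(4πDt) = 22.68 m, giving peak height M/(n_e·A·√(4πDt)) = 3.64/(0.35 × 2.14 × 22.68) = 0.2143 kg/m³.
(x−vt)²/(4Dt) = (6.763)²/(4 × 0.0344 × 1190) = 0.2793; exp(−0.2793) = 0.7563.
C = 0.2143 × 0.7563 = 0.162 kg/m³.

0.162 kg/m³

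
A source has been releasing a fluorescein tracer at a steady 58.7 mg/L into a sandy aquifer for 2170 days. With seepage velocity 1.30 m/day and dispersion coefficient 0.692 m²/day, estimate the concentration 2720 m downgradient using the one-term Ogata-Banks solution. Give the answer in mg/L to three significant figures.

For a continuous step input, C/C₀ ≈ ½·erfc((x−vt)/(2√(Dt))).
vt = 1.30 × 2170 = 2821 m and 2√(Dt) = 2√(0.692 × 2170) = 77.50 m.
Argument (x−vt)/(2√(Dt)) = (2720 − 2821)/77.50 = -1.303; ½·erfc(-1.303) = 0.9673.
C = 58.7 × 0.9673 = 56.8 mg/L.

56.8 mg/L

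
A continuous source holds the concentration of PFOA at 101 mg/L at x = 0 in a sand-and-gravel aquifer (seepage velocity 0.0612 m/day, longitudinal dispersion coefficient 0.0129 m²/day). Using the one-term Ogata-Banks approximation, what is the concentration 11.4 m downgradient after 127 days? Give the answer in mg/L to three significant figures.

For a continuous step input, C/C₀ ≈ ½·erfc((x−vt)/(2√(Dt))).
vt = 0.0612 × 127 = 7.7724 m and 2√(Dt) = 2√(0.0129 × 127) = 2.560 m.
Argument (x−vt)/(2√(Dt)) = (11.4 − 7.7724)/2.560 = 1.417; ½·erfc(1.417) = 0.02254.
C = 101 × 0.02254 = 2.28 mg/L.

2.28 mg/L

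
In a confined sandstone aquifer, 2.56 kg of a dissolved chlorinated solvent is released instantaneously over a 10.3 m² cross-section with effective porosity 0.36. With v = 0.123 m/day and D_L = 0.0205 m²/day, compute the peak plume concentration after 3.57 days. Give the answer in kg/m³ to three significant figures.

0.720 kg/m³

The peak of an instantaneous 1D plume sits at x = vt; there the Gaussian factor is 1 and C_max = M/(n_e·A·√(4πDt)), where n_e·A is the pore area the mass is dissolved in.
√(4πDt) = √(4π × 0.0205 × 3.57) = 0.9590 m, so C_max = 2.56/(0.36 × 10.3 × 0.9590) = 0.720 kg/m³.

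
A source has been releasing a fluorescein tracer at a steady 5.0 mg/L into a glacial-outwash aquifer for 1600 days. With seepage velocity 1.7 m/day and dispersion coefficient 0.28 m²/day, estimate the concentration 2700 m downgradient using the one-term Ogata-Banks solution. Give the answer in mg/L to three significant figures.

3.74 mg/L

For a continuous step input, C/C₀ ≈ ½·erfc((x−vt)/(2√(Dt))).
vt = 1.7 × 1600 = 2720 m and 2√(Dt) = 2√(0.28 × 1600) = 42.33 m.
Argument (x−vt)/(2√(Dt)) = (2700 − 2720)/42.33 = -0.4725; ½·erfc(-0.4725) = 0.7480.
C = 5.0 × 0.7480 = 3.74 mg/L.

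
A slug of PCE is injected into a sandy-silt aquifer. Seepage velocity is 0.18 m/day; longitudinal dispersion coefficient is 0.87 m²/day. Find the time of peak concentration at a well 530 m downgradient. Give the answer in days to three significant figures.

For the 1D instantaneous-source solution, setting ∂C/∂t = 0 at fixed x gives v²t² + 2Dt − x² = 0, so t = (√(D² + v²x²) − D)/v².
√(D² + v²x²) = √(0.87² + 0.18² × 530²) = 95.40; v² = 0.0324.
t = (95.40 − 0.87)/0.0324 = 2920 days (vs. the pure-advection estimate x/v = 2940 d).

2920 days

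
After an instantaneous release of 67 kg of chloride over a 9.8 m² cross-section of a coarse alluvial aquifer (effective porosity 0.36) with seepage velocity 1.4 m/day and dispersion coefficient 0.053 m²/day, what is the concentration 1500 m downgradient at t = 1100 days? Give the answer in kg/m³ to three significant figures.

0.000735 kg/m³

For an instantaneous plane source, C(x,t) = M/(n_e·A·√(4πDt)) · exp(−(x−vt)²/(4Dt)), with n_e·A the pore (flow) area.
Plume center vt = 1.4 × 1100 = 1540 m, so the well at 1500 m is 40 m upgradient of the peak.
√(4πDt) = 27.07 m, giving peak height M/(n_e·A·√(4πDt)) = 67/(0.36 × 9.8 × 27.07) = 0.7015 kg/m³.
(x−vt)²/(4Dt) = (-40)²/(4 × 0.053 × 1100) = 6.861; exp(−6.861) = 0.001048.
C = 0.7015 × 0.001048 = 0.000735 kg/m³.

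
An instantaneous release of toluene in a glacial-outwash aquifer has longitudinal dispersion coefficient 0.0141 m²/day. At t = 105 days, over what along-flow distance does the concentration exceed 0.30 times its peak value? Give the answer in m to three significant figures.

The plume is Gaussian with σ = √(2Dt) = √(2 × 0.0141 × 105) = 1.721 m.
C/C_peak = exp(−Δx²/(2σ²)) = 0.30 ⇒ Δx = σ·√(−2 ln 0.30) = 1.721 × 1.552 = 2.671 m.
Width = 2Δx = 5.34 m.

5.34 m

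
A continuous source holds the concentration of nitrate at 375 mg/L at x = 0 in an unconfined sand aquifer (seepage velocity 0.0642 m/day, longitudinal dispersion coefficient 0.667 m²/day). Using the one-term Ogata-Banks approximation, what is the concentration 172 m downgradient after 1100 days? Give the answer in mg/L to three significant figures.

For a continuous step input, C/C₀ ≈ ½·erfc((x−vt)/(2√(Dt))).
vt = 0.0642 × 1100 = 70.62 m and 2√(Dt) = 2√(0.667 × 1100) = 54.17 m.
Argument (x−vt)/(2√(Dt)) = (172 − 70.62)/54.17 = 1.872; ½·erfc(1.872) = 0.004056.
C = 375 × 0.004056 = 1.52 mg/L.

1.52 mg/L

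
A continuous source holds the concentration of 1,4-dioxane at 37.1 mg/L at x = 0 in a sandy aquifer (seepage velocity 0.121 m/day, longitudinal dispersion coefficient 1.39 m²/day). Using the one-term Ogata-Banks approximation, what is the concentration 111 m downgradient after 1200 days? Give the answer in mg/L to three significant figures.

For a continuous step input, C/C₀ ≈ ½·erfc((x−vt)/(2√(Dt))).
vt = 0.121 × 1200 = 145.2 m and 2√(Dt) = 2√(1.39 × 1200) = 81.68 m.
Argument (x−vt)/(2√(Dt)) = (111 − 145.2)/81.68 = -0.4187; ½·erfc(-0.4187) = 0.7231.
C = 37.1 × 0.7231 = 26.8 mg/L.

26.8 mg/L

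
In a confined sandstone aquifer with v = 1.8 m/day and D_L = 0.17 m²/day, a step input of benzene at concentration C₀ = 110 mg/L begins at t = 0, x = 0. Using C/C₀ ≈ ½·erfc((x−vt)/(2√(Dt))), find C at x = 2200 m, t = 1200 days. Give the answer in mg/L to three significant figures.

2.62 mg/L

For a continuous step input, C/C₀ ≈ ½·erfc((x−vt)/(2√(Dt))).
vt = 1.8 × 1200 = 2160 m and 2√(Dt) = 2√(0.17 × 1200) = 28.57 m.
Argument (x−vt)/(2√(Dt)) = (2200 − 2160)/28.57 = 1.400; ½·erfc(1.400) = 0.02386.
C = 110 × 0.02386 = 2.62 mg/L.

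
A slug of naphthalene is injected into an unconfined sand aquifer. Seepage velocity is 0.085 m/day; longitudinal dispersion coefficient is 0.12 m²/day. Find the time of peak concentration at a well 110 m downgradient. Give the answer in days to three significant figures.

1280 days

For the 1D instantaneous-source solution, setting ∂C/∂t = 0 at fixed x gives v²t² + 2Dt − x² = 0, so t = (√(D² + v²x²) − D)/v².
√(D² + v²x²) = √(0.12² + 0.085² × 110²) = 9.351; v² = 0.007225.
t = (9.351 − 0.12)/0.007225 = 1280 days (vs. the pure-advection estimate x/v = 1290 d).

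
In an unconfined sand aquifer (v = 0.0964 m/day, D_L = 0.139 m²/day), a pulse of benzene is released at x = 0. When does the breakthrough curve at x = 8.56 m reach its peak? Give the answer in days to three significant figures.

75.1 days

For the 1D instantaneous-source solution, setting ∂C/∂t = 0 at fixed x gives v²t² + 2Dt − x² = 0, so t = (√(D² + v²x²) − D)/v².
√(D² + v²x²) = √(0.139² + 0.0964² × 8.56²) = 0.8368; v² = 0.00929296.
t = (0.8368 − 0.139)/0.00929296 = 75.1 days (vs. the pure-advection estimate x/v = 88.8 d).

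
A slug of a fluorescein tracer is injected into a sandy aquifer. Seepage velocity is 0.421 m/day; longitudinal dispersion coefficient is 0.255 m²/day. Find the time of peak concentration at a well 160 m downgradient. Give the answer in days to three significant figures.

379 days

For the 1D instantaneous-source solution, setting ∂C/∂t = 0 at fixed x gives v²t² + 2Dt − x² = 0, so t = (√(D² + v²x²) − D)/v².
√(D² + v²x²) = √(0.255² + 0.421² × 160²) = 67.36; v² = 0.177241.
t = (67.36 − 0.255)/0.177241 = 379 days (vs. the pure-advection estimate x/v = 380 d).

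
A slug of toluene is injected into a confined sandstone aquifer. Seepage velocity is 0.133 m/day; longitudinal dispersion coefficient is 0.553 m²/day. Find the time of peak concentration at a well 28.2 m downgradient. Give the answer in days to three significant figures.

For the 1D instantaneous-source solution, setting ∂C/∂t = 0 at fixed x gives v²t² + 2Dt − x² = 0, so t = (√(D² + v²x²) − D)/v².
√(D² + v²x²) = √(0.553² + 0.133² × 28.2²) = 3.791; v² = 0.017689.
t = (3.791 − 0.553)/0.017689 = 183 days (vs. the pure-advection estimate x/v = 212 d).

183 days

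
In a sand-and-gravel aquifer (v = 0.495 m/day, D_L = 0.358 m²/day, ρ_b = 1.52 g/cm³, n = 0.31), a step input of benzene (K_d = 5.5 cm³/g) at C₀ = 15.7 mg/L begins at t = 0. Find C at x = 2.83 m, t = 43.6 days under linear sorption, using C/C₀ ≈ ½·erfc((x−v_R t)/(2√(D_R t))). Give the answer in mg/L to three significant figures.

0.403 mg/L

Retardation factor R = 1 + ρ_b·K_d/n = 1 + 1.52 × 5.5/0.31 = 27.97.
Sorption retards both mechanisms: v_R = v/R = 0.01770 m/day, D_R = D/R = 0.01280 m²/day.
v_R·t = 0.01770 × 43.6 = 0.77172 m; 2√(D_R t) = 1.494 m; argument = (2.83 − 0.77172)/1.494 = 1.378.
C = C₀ × ½·erfc(1.378) = 15.7 × 0.02566 = 0.403 mg/L.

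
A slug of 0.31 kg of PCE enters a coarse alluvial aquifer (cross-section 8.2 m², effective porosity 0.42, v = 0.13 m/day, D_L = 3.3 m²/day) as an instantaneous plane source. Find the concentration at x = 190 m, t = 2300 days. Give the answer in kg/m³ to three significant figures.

0.000197 kg/m³

For an instantaneous plane source, C(x,t) = M/(n_e·A·√(4πDt)) · exp(−(x−vt)²/(4Dt)), with n_e·A the pore (flow) area.
Plume center vt = 0.13 × 2300 = 299 m, so the well at 190 m is 109 m upgradient of the peak.
√(4πDt) = 308.8 m, giving peak height M/(n_e·A·√(4πDt)) = 0.31/(0.42 × 8.2 × 308.8) = 0.0002915 kg/m³.
(x−vt)²/(4Dt) = (-109)²/(4 × 3.3 × 2300) = 0.3913; exp(−0.3913) = 0.6762.
C = 0.0002915 × 0.6762 = 0.000197 kg/m³.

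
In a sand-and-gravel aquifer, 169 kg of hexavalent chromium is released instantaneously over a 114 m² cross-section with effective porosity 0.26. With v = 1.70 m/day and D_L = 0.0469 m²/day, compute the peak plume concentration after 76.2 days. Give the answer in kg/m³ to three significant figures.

The peak of an instantaneous 1D plume sits at x = vt; there the Gaussian factor is 1 and C_max = M/(n_e·A·√(4πDt)), where n_e·A is the pore area the mass is dissolved in.
√(4πDt) = √(4π × 0.0469 × 76.2) = 6.701 m, so C_max = 169/(0.26 × 114 × 6.701) = 0.851 kg/m³.

0.851 kg/m³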